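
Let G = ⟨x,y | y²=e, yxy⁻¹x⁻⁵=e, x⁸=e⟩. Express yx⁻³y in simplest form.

Multiply left to right, reducing at each step:
  y · x⁻³ = xy
  (xy) · y = x

Answer: x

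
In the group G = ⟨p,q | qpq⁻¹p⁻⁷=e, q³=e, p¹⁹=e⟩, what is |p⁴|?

Compute successive powers until reaching e:
  (p⁴)¹ = p⁴, (p⁴)² = p⁸, (p⁴)³ = p¹², (p⁴)⁴ = p¹⁶, (p⁴)⁵ = p, (p⁴)⁶ = p⁵, (p⁴)⁷ = p⁹, (p⁴)⁸ = p¹³, (p⁴)⁹ = p¹⁷, (p⁴)¹⁰ = p², (p⁴)¹¹ = p⁶, (p⁴)¹² = p¹⁰, (p⁴)¹³ = p¹⁴, (p⁴)¹⁴ = p¹⁸, (p⁴)¹⁵ = p³, (p⁴)¹⁶ = p⁷, (p⁴)¹⁷ = p¹¹, (p⁴)¹⁸ = p¹⁵, (p⁴)¹⁹ = e.
The smallest positive k with (p⁴)ᵏ = e is 19.

Answer: 19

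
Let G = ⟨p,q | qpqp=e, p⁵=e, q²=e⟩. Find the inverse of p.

The order of p is 5 (smallest k with pᵏ = e), so p⁻¹ = p⁴ = p⁴.
Check: p · (p⁴) → p · p⁴ = e, giving e as required.

Answer: p⁴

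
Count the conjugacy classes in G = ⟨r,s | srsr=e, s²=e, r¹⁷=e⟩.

The conjugacy classes (representative and size) are:
  [e] (size 1), [r¹⁶] (size 2), [r²] (size 2), [r³] (size 2), [r¹³] (size 2), [r¹²] (size 2), [r⁶] (size 2), [r¹⁰] (size 2), [r⁹] (size 2), [r⁷s] (size 17).
Class equation: 1 + 2 + 2 + 2 + 2 + 2 + 2 + 2 + 2 + 17 = 34 = |G|. So G has 10 conjugacy classes.

Answer: 10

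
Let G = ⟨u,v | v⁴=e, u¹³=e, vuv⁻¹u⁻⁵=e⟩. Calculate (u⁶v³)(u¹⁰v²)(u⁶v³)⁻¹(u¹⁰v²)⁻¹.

[(u⁶v³), (u¹⁰v²)] = (u⁶v³)·(u¹⁰v²)·(u⁶v³)⁻¹·(u¹⁰v²)⁻¹.
  (u⁶v³) · (u¹⁰v²) = u⁸v
  (u⁸v) · (u⁹v) = uv²
  (uv²) · (u¹⁰v²) = u⁴

Answer: u⁴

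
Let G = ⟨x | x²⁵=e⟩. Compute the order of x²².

Compute successive powers until reaching e:
  (x²²)¹ = x²², (x²²)² = x¹⁹, (x²²)³ = x¹⁶, (x²²)⁴ = x¹³, (x²²)⁵ = x¹⁰, (x²²)⁶ = x⁷, (x²²)⁷ = x⁴, (x²²)⁸ = x, (x²²)⁹ = x²³, (x²²)¹⁰ = x²⁰, (x²²)¹¹ = x¹⁷, (x²²)¹² = x¹⁴, (x²²)¹³ = x¹¹, (x²²)¹⁴ = x⁸, (x²²)¹⁵ = x⁵, (x²²)¹⁶ = x², (x²²)¹⁷ = x²⁴, (x²²)¹⁸ = x²¹, (x²²)¹⁹ = x¹⁸, (x²²)²⁰ = x¹⁵, (x²²)²¹ = x¹², (x²²)²² = x⁹, (x²²)²³ = x⁶, (x²²)²⁴ = x³, (x²²)²⁵ = e.
The smallest positive k with (x²²)ᵏ = e is 25.

Answer: 25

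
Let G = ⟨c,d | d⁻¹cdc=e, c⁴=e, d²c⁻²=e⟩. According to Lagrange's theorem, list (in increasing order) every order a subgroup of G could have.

|G| = 8 = 2³. By Lagrange's theorem the order of any subgroup divides 8; the divisors of 8 are 1, 2, 4, 8.

Answer: 1, 2, 4, 8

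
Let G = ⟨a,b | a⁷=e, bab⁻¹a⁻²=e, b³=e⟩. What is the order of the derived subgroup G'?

G' = [G, G] is generated by all commutators. The generator-pair commutators are: [a, b] = a⁶.
The subgroup they normally generate is {e, a, a², a³, a⁴, a⁵, a⁶}, of order 7.
Check: |G/G'| = 21/7 = 3 is the order of the abelianisation.

Answer: 7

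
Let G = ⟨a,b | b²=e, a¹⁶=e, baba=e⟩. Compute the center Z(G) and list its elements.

An element z ∈ Z(G) iff z commutes with every generator.
For example a⁸ is central: (a⁸)·a = a⁹ = a·(a⁸); (a⁸)·b = a⁸b = b·(a⁸).
Whereas a ∉ Z(G) since a·b = ab ≠ a¹⁵b = b·a.
Checking each of the 32 elements this way gives Z(G) = {e, a⁸}, of order 2.

Answer: {e, a⁸}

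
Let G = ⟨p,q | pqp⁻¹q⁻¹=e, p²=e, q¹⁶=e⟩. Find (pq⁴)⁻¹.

The order of (pq⁴) is 4 (smallest k with (pq⁴)ᵏ = e), so (pq⁴)⁻¹ = (pq⁴)³ = pq¹².
Check: (pq⁴) · (pq¹²) → (pq⁴) · p = q⁴;   (q⁴) · q¹² = e, giving e as required.

Answer: pq¹²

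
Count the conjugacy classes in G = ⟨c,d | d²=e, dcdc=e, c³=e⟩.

The conjugacy classes (representative and size) are:
  [e] (size 1), [c] (size 2), [cd] (size 3).
Class equation: 1 + 2 + 3 = 6 = |G|. So G has 3 conjugacy classes.

Answer: 3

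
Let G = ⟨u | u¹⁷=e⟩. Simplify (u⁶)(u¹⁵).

Compute (u⁶) · (u¹⁵) by multiplying left to right and reducing via the relations at each step:
  (u⁶) · u¹⁵ = u⁴

Answer: u⁴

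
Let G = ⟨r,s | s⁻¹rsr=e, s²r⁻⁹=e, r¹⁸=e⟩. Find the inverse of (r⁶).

The order of (r⁶) is 3 (smallest k with (r⁶)ᵏ = e), so (r⁶)⁻¹ = (r⁶)² = r¹².
Check: (r⁶) · (r¹²) → (r⁶) · r¹² = e, giving e as required.

Answer: r¹²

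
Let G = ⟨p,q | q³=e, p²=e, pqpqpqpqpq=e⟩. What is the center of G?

An element z ∈ Z(G) iff z commutes with every generator.
For example e is central: e·p = p = p·e; e·q = q = q·e.
Whereas p ∉ Z(G) since p·q = pq ≠ qp = q·p.
Checking each of the 60 elements this way gives Z(G) = {e}, of order 1.

Answer: {e}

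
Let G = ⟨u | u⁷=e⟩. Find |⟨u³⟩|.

|⟨u³⟩| equals the order of u³. Compute successive powers until reaching e:
  (u³)¹ = u³, (u³)² = u⁶, (u³)³ = u², (u³)⁴ = u⁵, (u³)⁵ = u, (u³)⁶ = u⁴, (u³)⁷ = e.
The smallest positive k with (u³)ᵏ = e is 7, so |⟨u³⟩| = 7.

Answer: 7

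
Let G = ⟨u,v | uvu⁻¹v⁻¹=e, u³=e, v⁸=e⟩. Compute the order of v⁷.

Compute successive powers until reaching e:
  (v⁷)¹ = v⁷, (v⁷)² = v⁶, (v⁷)³ = v⁵, (v⁷)⁴ = v⁴, (v⁷)⁵ = v³, (v⁷)⁶ = v², (v⁷)⁷ = v, (v⁷)⁸ = e.
The smallest positive k with (v⁷)ᵏ = e is 8.

Answer: 8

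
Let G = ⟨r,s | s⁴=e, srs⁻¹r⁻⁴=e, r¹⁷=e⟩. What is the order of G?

Enumerate words in the generators, reducing via the relations: the distinct elements are
  {e, r, s, rs, r², r³, r⁴, r⁵, r⁶, r⁷, r⁸, r⁹, s², s³, rs², rs³, r²s, r³s, r¹², r¹³, r¹¹, r¹⁰, r¹⁴, r¹⁵, r¹⁶, r⁴s, r⁵s, r⁶s, r⁷s, r⁸s, r⁹s, r²s², r²s³, r³s², r³s³, r¹²s, r¹³s, r¹¹s, r¹⁰s, r¹⁴s, r¹⁵s, r¹⁶s, r⁴s², r⁴s³, r⁵s², r⁵s³, r⁶s², r⁶s³, r⁷s², r⁷s³, r⁸s², r⁸s³, r⁹s², r⁹s³, r¹²s², r¹²s³, r¹³s², r¹³s³, r¹¹s², r¹¹s³, r¹⁰s², r¹⁰s³, r¹⁴s², r¹⁴s³, r¹⁵s², r¹⁵s³, r¹⁶s², r¹⁶s³}.
No further products give new elements, so |G| = 68.

Answer: 68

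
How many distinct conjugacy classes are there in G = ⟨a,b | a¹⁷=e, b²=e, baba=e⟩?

The conjugacy classes (representative and size) are:
  [e] (size 1), [a¹⁶] (size 2), [a²] (size 2), [a³] (size 2), [a¹³] (size 2), [a¹²] (size 2), [a⁶] (size 2), [a¹⁰] (size 2), [a⁹] (size 2), [a⁷b] (size 17).
Class equation: 1 + 2 + 2 + 2 + 2 + 2 + 2 + 2 + 2 + 17 = 34 = |G|. So G has 10 conjugacy classes.

Answer: 10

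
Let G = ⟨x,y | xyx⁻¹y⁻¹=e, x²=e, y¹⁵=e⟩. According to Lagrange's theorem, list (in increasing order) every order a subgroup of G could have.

|G| = 30 = 2 · 3 · 5. By Lagrange's theorem the order of any subgroup divides 30; the divisors of 30 are 1, 2, 3, 5, 6, 10, 15, 30.

Answer: 1, 2, 3, 5, 6, 10, 15, 30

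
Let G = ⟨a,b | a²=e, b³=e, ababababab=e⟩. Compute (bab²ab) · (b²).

Compute (bab²ab) · (b²) by multiplying left to right and reducing via the relations at each step:
  (bab²ab) · b² = bab²a

Answer: bab²a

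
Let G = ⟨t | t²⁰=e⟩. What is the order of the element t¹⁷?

Compute successive powers until reaching e:
  (t¹⁷)¹ = t¹⁷, (t¹⁷)² = t¹⁴, (t¹⁷)³ = t¹¹, (t¹⁷)⁴ = t⁸, (t¹⁷)⁵ = t⁵, (t¹⁷)⁶ = t², (t¹⁷)⁷ = t¹⁹, (t¹⁷)⁸ = t¹⁶, (t¹⁷)⁹ = t¹³, (t¹⁷)¹⁰ = t¹⁰, (t¹⁷)¹¹ = t⁷, (t¹⁷)¹² = t⁴, (t¹⁷)¹³ = t, (t¹⁷)¹⁴ = t¹⁸, (t¹⁷)¹⁵ = t¹⁵, (t¹⁷)¹⁶ = t¹², (t¹⁷)¹⁷ = t⁹, (t¹⁷)¹⁸ = t⁶, (t¹⁷)¹⁹ = t³, (t¹⁷)²⁰ = e.
The smallest positive k with (t¹⁷)ᵏ = e is 20.

Answer: 20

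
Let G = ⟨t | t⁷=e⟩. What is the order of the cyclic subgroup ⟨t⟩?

|⟨t⟩| equals the order of t. Compute successive powers until reaching e:
  t¹ = t, t² = t², t³ = t³, t⁴ = t⁴, t⁵ = t⁵, t⁶ = t⁶, t⁷ = e.
The smallest positive k with tᵏ = e is 7, so |⟨t⟩| = 7.

Answer: 7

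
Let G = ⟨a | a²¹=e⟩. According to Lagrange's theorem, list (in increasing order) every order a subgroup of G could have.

|G| = 21 = 3 · 7. By Lagrange's theorem the order of any subgroup divides 21; the divisors of 21 are 1, 3, 7, 21.

Answer: 1, 3, 7, 21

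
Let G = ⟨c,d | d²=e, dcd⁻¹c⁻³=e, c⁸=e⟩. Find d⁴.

Compute successive powers of d, reducing at each step:
  d²: d · d = e
  d³: e · d = d
  d⁴: d · d = e

Answer: e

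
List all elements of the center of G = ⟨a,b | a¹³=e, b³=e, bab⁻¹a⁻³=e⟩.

An element z ∈ Z(G) iff z commutes with every generator.
For example e is central: e·a = a = a·e; e·b = b = b·e.
Whereas a ∉ Z(G) since a·b = ab ≠ a³b = b·a.
Checking each of the 39 elements this way gives Z(G) = {e}, of order 1.

Answer: {e}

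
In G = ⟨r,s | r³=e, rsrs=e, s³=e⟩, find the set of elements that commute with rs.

⟨rs⟩ ⊆ C_G(rs) since powers of rs commute with rs; so |C_G(rs)| ≥ |⟨rs⟩| = 2.
By orbit–stabilizer, |C_G(rs)| = |G| / |conj. class of rs| = 12 / 3 = 4.
The 4 elements commuting with rs are {e, rs, r²s², rs²r}.

Answer: {e, rs, r²s², rs²r}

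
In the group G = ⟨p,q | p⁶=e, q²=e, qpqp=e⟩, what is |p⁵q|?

Compute successive powers until reaching e:
  (p⁵q)¹ = p⁵q, (p⁵q)² = e.
The smallest positive k with (p⁵q)ᵏ = e is 2.

Answer: 2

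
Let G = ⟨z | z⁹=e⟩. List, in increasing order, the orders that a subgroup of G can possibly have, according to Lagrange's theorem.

|G| = 9 = 3². By Lagrange's theorem the order of any subgroup divides 9; the divisors of 9 are 1, 3, 9.

Answer: 1, 3, 9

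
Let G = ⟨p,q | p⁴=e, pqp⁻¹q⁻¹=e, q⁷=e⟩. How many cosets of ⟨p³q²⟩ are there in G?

First find ord(p³q²) by computing successive powers:
  (p³q²)¹ = p³q², (p³q²)² = p²q⁴, (p³q²)³ = pq⁶, (p³q²)⁴ = q, (p³q²)⁵ = p³q³, (p³q²)⁶ = p²q⁵, (p³q²)⁷ = p, (p³q²)⁸ = q², (p³q²)⁹ = p³q⁴, (p³q²)¹⁰ = p²q⁶, (p³q²)¹¹ = pq, (p³q²)¹² = q³, (p³q²)¹³ = p³q⁵, (p³q²)¹⁴ = p², (p³q²)¹⁵ = pq², (p³q²)¹⁶ = q⁴, (p³q²)¹⁷ = p³q⁶, (p³q²)¹⁸ = p²q, (p³q²)¹⁹ = pq³, (p³q²)²⁰ = q⁵, (p³q²)²¹ = p³, (p³q²)²² = p²q², (p³q²)²³ = pq⁴, (p³q²)²⁴ = q⁶, (p³q²)²⁵ = p³q, (p³q²)²⁶ = p²q³, (p³q²)²⁷ = pq⁵, (p³q²)²⁸ = e.
So |⟨p³q²⟩| = ord(p³q²) = 28. With |G| = 28, by Lagrange [G : ⟨p³q²⟩] = 28/28 = 1.

Answer: 1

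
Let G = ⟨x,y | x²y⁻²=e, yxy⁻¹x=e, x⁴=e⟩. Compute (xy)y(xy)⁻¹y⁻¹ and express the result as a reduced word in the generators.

[(xy), y] = (xy)·y·(xy)⁻¹·y⁻¹.
  (xy) · y = x³
  (x³) · (xy⁻¹) = y⁻¹
  (y⁻¹) · (y⁻¹) = x²

Answer: x²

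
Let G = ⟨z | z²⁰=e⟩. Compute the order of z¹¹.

Compute successive powers until reaching e:
  (z¹¹)¹ = z¹¹, (z¹¹)² = z², (z¹¹)³ = z¹³, (z¹¹)⁴ = z⁴, (z¹¹)⁵ = z¹⁵, (z¹¹)⁶ = z⁶, (z¹¹)⁷ = z¹⁷, (z¹¹)⁸ = z⁸, (z¹¹)⁹ = z¹⁹, (z¹¹)¹⁰ = z¹⁰, (z¹¹)¹¹ = z, (z¹¹)¹² = z¹², (z¹¹)¹³ = z³, (z¹¹)¹⁴ = z¹⁴, (z¹¹)¹⁵ = z⁵, (z¹¹)¹⁶ = z¹⁶, (z¹¹)¹⁷ = z⁷, (z¹¹)¹⁸ = z¹⁸, (z¹¹)¹⁹ = z⁹, (z¹¹)²⁰ = e.
The smallest positive k with (z¹¹)ᵏ = e is 20.

Answer: 20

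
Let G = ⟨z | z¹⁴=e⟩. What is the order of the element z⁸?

Compute successive powers until reaching e:
  (z⁸)¹ = z⁸, (z⁸)² = z², (z⁸)³ = z¹⁰, (z⁸)⁴ = z⁴, (z⁸)⁵ = z¹², (z⁸)⁶ = z⁶, (z⁸)⁷ = e.
The smallest positive k with (z⁸)ᵏ = e is 7.

Answer: 7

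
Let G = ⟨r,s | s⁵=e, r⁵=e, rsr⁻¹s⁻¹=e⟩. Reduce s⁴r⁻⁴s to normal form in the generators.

Multiply left to right, reducing at each step:
  (s⁴) · r⁻⁴ = rs⁴
  (rs⁴) · s = r

Answer: r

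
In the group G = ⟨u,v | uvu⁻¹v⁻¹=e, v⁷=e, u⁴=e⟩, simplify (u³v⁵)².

Compute successive powers of (u³v⁵), reducing at each step:
  (u³v⁵)²: (u³v⁵) · u³ = u²v⁵;   (u²v⁵) · v⁵ = u²v³

Answer: u²v³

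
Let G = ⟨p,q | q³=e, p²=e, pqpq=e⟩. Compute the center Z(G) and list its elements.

An element z ∈ Z(G) iff z commutes with every generator.
For example e is central: e·p = p = p·e; e·q = q = q·e.
Whereas p ∉ Z(G) since p·q = pq ≠ pq² = q·p.
Checking each of the 6 elements this way gives Z(G) = {e}, of order 1.

Answer: {e}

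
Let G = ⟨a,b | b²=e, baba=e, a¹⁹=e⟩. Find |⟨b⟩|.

|⟨b⟩| equals the order of b. Compute successive powers until reaching e:
  b¹ = b, b² = e.
The smallest positive k with bᵏ = e is 2, so |⟨b⟩| = 2.

Answer: 2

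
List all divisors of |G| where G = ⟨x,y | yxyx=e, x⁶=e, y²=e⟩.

|G| = 12 = 2² · 3. By Lagrange's theorem the order of any subgroup divides 12; the divisors of 12 are 1, 2, 3, 4, 6, 12.

Answer: 1, 2, 3, 4, 6, 12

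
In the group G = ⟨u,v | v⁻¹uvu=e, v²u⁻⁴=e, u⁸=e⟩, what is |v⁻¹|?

Compute successive powers until reaching e:
  (v⁻¹)¹ = v⁻¹, (v⁻¹)² = u⁴, (v⁻¹)³ = v, (v⁻¹)⁴ = e.
The smallest positive k with (v⁻¹)ᵏ = e is 4.

Answer: 4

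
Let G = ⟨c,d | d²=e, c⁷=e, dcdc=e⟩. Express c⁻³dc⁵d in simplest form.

Multiply left to right, reducing at each step:
  (c⁴) · d = c⁴d
  (c⁴d) · c⁵ = c⁶d
  (c⁶d) · d = c⁶

Answer: c⁶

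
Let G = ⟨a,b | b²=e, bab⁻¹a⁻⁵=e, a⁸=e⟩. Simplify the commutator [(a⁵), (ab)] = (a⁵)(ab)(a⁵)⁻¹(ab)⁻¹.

[(a⁵), (ab)] = (a⁵)·(ab)·(a⁵)⁻¹·(ab)⁻¹.
  (a⁵) · (ab) = a⁶b
  (a⁶b) · (a³) = a⁵b
  (a⁵b) · (a³b) = a⁴

Answer: a⁴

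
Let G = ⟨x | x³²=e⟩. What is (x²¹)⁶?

Compute successive powers of (x²¹), reducing at each step:
  (x²¹)²: (x²¹) · x²¹ = x¹⁰
  (x²¹)³: (x¹⁰) · x²¹ = x³¹
  (x²¹)⁴: (x³¹) · x²¹ = x²⁰
  (x²¹)⁵: (x²⁰) · x²¹ = x⁹
  (x²¹)⁶: (x⁹) · x²¹ = x³⁰

Answer: x³⁰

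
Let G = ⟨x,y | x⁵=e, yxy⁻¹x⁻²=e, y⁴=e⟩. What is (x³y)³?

Compute successive powers of (x³y), reducing at each step:
  (x³y)²: (x³y) · x³ = x⁴y;   (x⁴y) · y = x⁴y²
  (x³y)³: (x⁴y²) · x³ = xy²;   (xy²) · y = xy³

Answer: xy³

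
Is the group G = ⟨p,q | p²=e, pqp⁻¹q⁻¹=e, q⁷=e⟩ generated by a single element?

|G| = 14. The element pq has order 14 (its powers give 14 distinct elements), so ⟨pq⟩ = G and G is cyclic.

Answer: Yes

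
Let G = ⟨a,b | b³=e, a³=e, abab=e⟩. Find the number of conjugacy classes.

The conjugacy classes (representative and size) are:
  [e] (size 1), [ba²] (size 4), [b²a] (size 4), [a²b²] (size 3).
Class equation: 1 + 4 + 4 + 3 = 12 = |G|. So G has 4 conjugacy classes.

Answer: 4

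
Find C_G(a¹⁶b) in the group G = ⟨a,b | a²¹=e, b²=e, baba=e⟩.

⟨a¹⁶b⟩ ⊆ C_G(a¹⁶b) since powers of a¹⁶b commute with a¹⁶b; so |C_G(a¹⁶b)| ≥ |⟨a¹⁶b⟩| = 2.
By orbit–stabilizer, |C_G(a¹⁶b)| = |G| / |conj. class of a¹⁶b| = 42 / 21 = 2.
The 2 elements commuting with a¹⁶b are {e, a¹⁶b}.

Answer: {e, a¹⁶b}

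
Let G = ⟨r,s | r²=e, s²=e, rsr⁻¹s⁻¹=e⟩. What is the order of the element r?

Compute successive powers until reaching e:
  r¹ = r, r² = e.
The smallest positive k with rᵏ = e is 2.

Answer: 2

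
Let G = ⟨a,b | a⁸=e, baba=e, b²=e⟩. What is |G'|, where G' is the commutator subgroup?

G' = [G, G] is generated by all commutators. The generator-pair commutators are: [a, b] = a².
The subgroup they normally generate is {e, a², a⁴, a⁶}, of order 4.
Check: |G/G'| = 16/4 = 4 is the order of the abelianisation.

Answer: 4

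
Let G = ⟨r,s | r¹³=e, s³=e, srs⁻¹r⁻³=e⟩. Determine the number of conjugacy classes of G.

The conjugacy classes (representative and size) are:
  [e] (size 1), [r] (size 3), [r⁵] (size 3), [r¹⁰] (size 3), [r⁸] (size 3), [r¹⁰s] (size 13), [r⁷s²] (size 13).
Class equation: 1 + 3 + 3 + 3 + 3 + 13 + 13 = 39 = |G|. So G has 7 conjugacy classes.

Answer: 7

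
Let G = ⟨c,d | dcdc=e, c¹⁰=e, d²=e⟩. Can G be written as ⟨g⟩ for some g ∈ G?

Every cyclic group is abelian. But c·d = cd while d·c = c⁹d, so c·d ≠ d·c and G is not abelian. Hence G is not cyclic.

Answer: No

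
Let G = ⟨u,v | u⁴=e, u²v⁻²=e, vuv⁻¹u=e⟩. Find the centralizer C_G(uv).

⟨uv⟩ ⊆ C_G(uv) since powers of uv commute with uv; so |C_G(uv)| ≥ |⟨uv⟩| = 4.
By orbit–stabilizer, |C_G(uv)| = |G| / |conj. class of uv| = 8 / 2 = 4.
The 4 elements commuting with uv are {e, u², uv⁻¹, uv}.

Answer: {e, u², uv⁻¹, uv}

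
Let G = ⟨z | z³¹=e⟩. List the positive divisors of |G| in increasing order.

|G| = 31 = 31. By Lagrange's theorem the order of any subgroup divides 31; the divisors of 31 are 1, 31.

Answer: 1, 31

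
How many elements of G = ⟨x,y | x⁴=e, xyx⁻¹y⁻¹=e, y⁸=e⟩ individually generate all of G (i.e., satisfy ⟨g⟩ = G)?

⟨g⟩ = G would require ord(g) = |G| = 32, but the maximum element order in G is 8 < 32. So G is not cyclic and no single element generates it: the count is 0.

Answer: 0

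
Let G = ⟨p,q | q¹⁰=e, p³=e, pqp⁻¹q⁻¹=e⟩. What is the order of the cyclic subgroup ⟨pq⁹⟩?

|⟨pq⁹⟩| equals the order of pq⁹. Compute successive powers until reaching e:
  (pq⁹)¹ = pq⁹, (pq⁹)² = p²q⁸, (pq⁹)³ = q⁷, (pq⁹)⁴ = pq⁶, (pq⁹)⁵ = p²q⁵, (pq⁹)⁶ = q⁴, (pq⁹)⁷ = pq³, (pq⁹)⁸ = p²q², (pq⁹)⁹ = q, (pq⁹)¹⁰ = p, (pq⁹)¹¹ = p²q⁹, (pq⁹)¹² = q⁸, (pq⁹)¹³ = pq⁷, (pq⁹)¹⁴ = p²q⁶, (pq⁹)¹⁵ = q⁵, (pq⁹)¹⁶ = pq⁴, (pq⁹)¹⁷ = p²q³, (pq⁹)¹⁸ = q², (pq⁹)¹⁹ = pq, (pq⁹)²⁰ = p², (pq⁹)²¹ = q⁹, (pq⁹)²² = pq⁸, (pq⁹)²³ = p²q⁷, (pq⁹)²⁴ = q⁶, (pq⁹)²⁵ = pq⁵, (pq⁹)²⁶ = p²q⁴, (pq⁹)²⁷ = q³, (pq⁹)²⁸ = pq², (pq⁹)²⁹ = p²q, (pq⁹)³⁰ = e.
The smallest positive k with (pq⁹)ᵏ = e is 30, so |⟨pq⁹⟩| = 30.

Answer: 30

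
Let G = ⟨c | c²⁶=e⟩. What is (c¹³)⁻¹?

The order of (c¹³) is 2 (smallest k with (c¹³)ᵏ = e), so (c¹³)⁻¹ = (c¹³)¹ = c¹³.
Check: (c¹³) · (c¹³) → (c¹³) · c¹³ = e, giving e as required.

Answer: c¹³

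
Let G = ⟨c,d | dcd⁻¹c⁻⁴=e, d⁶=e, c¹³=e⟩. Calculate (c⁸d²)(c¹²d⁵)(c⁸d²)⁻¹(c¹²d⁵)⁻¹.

[(c⁸d²), (c¹²d⁵)] = (c⁸d²)·(c¹²d⁵)·(c⁸d²)⁻¹·(c¹²d⁵)⁻¹.
  (c⁸d²) · (c¹²d⁵) = c⁵d
  (c⁵d) · (c⁶d⁴) = c³d⁵
  (c³d⁵) · (c⁴d) = c⁴

Answer: c⁴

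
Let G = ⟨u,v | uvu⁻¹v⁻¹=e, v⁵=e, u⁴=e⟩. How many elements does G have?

Enumerate words in the generators, reducing via the relations: the distinct elements are
  {e, u, v, uv, u², u³, v², v³, v⁴, uv², uv³, uv⁴, u²v, u³v, u²v², u²v³, u²v⁴, u³v², u³v³, u³v⁴}.
No further products give new elements, so |G| = 20.

Answer: 20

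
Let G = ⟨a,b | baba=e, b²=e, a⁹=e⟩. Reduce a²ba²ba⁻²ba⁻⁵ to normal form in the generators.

Multiply left to right, reducing at each step:
  (a²) · b = a²b
  (a²b) · a² = b
  b · b = e
  e · a⁻² = a⁷
  (a⁷) · b = a⁷b
  (a⁷b) · a⁻⁵ = a³b

Answer: a³b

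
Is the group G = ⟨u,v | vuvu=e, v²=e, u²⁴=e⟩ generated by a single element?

Every cyclic group is abelian. But u·v = uv while v·u = u²³v, so u·v ≠ v·u and G is not abelian. Hence G is not cyclic.

Answer: No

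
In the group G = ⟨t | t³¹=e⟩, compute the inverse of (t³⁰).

The order of (t³⁰) is 31 (smallest k with (t³⁰)ᵏ = e), so (t³⁰)⁻¹ = (t³⁰)³⁰ = t.
Check: (t³⁰) · t → (t³⁰) · t = e, giving e as required.

Answer: t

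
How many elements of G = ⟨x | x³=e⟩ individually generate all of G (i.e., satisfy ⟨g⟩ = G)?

G is cyclic of order 3. An element generates G iff its order is 3, and a cyclic group of order 3 has exactly φ(3) = 2 such elements.

Answer: 2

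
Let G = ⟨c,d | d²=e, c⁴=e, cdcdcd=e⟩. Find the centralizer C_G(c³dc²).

⟨c³dc²⟩ ⊆ C_G(c³dc²) since powers of c³dc² commute with c³dc²; so |C_G(c³dc²)| ≥ |⟨c³dc²⟩| = 3.
By orbit–stabilizer, |C_G(c³dc²)| = |G| / |conj. class of c³dc²| = 24 / 8 = 3.
The 3 elements commuting with c³dc² are {e, c²dc, c³dc²}.

Answer: {e, c²dc, c³dc²}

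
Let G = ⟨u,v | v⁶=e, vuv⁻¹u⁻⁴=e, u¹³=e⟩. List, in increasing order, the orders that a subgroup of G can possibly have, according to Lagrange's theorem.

|G| = 78 = 2 · 3 · 13. By Lagrange's theorem the order of any subgroup divides 78; the divisors of 78 are 1, 2, 3, 6, 13, 26, 39, 78.

Answer: 1, 2, 3, 6, 13, 26, 39, 78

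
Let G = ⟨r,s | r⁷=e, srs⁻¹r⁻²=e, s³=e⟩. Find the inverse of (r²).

The order of (r²) is 7 (smallest k with (r²)ᵏ = e), so (r²)⁻¹ = (r²)⁶ = r⁵.
Check: (r²) · (r⁵) → (r²) · r⁵ = e, giving e as required.

Answer: r⁵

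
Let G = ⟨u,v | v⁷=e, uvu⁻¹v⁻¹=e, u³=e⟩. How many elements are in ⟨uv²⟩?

|⟨uv²⟩| equals the order of uv². Compute successive powers until reaching e:
  (uv²)¹ = uv², (uv²)² = u²v⁴, (uv²)³ = v⁶, (uv²)⁴ = uv, (uv²)⁵ = u²v³, (uv²)⁶ = v⁵, (uv²)⁷ = u, (uv²)⁸ = u²v², (uv²)⁹ = v⁴, (uv²)¹⁰ = uv⁶, (uv²)¹¹ = u²v, (uv²)¹² = v³, (uv²)¹³ = uv⁵, (uv²)¹⁴ = u², (uv²)¹⁵ = v², (uv²)¹⁶ = uv⁴, (uv²)¹⁷ = u²v⁶, (uv²)¹⁸ = v, (uv²)¹⁹ = uv³, (uv²)²⁰ = u²v⁵, (uv²)²¹ = e.
The smallest positive k with (uv²)ᵏ = e is 21, so |⟨uv²⟩| = 21.

Answer: 21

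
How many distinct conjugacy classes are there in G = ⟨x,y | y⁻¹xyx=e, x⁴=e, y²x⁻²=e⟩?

The conjugacy classes (representative and size) are:
  [e] (size 1), [x³] (size 2), [x²] (size 1), [y⁻¹] (size 2), [xy⁻¹] (size 2).
Class equation: 1 + 2 + 1 + 2 + 2 = 8 = |G|. So G has 5 conjugacy classes.

Answer: 5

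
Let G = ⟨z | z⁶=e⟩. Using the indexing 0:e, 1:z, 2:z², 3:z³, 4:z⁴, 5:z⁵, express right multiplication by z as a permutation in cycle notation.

(0 1 2 3 4 5)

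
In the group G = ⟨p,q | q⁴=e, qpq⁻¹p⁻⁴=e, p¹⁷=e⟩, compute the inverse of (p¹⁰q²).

The order of (p¹⁰q²) is 2 (smallest k with (p¹⁰q²)ᵏ = e), so (p¹⁰q²)⁻¹ = (p¹⁰q²)¹ = p¹⁰q².
Check: (p¹⁰q²) · (p¹⁰q²) → (p¹⁰q²) · p¹⁰ = q²;   (q²) · q² = e, giving e as required.

Answer: p¹⁰q²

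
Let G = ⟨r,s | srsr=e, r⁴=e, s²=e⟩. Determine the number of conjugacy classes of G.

The conjugacy classes (representative and size) are:
  [e] (size 1), [r] (size 2), [r²] (size 1), [r²s] (size 2), [r³s] (size 2).
Class equation: 1 + 2 + 1 + 2 + 2 = 8 = |G|. So G has 5 conjugacy classes.

Answer: 5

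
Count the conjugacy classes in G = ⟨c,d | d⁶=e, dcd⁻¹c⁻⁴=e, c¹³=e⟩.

The conjugacy classes (representative and size) are:
  [e] (size 1), [c⁴] (size 6), [c¹¹] (size 6), [c⁷d] (size 13), [c⁸d²] (size 13), [c¹²d³] (size 13), [c⁵d⁴] (size 13), [c¹¹d⁵] (size 13).
Class equation: 1 + 6 + 6 + 13 + 13 + 13 + 13 + 13 = 78 = |G|. So G has 8 conjugacy classes.

Answer: 8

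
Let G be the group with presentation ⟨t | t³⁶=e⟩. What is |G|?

G is generated by a single element, so G is cyclic. The relator gives t³⁶ = e and no smaller power is forced to be e, so the 36 powers {e, t, t², t³, t⁴, t⁵, t⁶, t⁷, t⁸, t⁹, t²², t²³, t²¹, t²⁰, t²⁴, t²⁵, t²⁶, t²⁷, t²⁸, t²⁹, t³², t³³, t³¹, t³⁰, t³⁴, t³⁵, t¹², t¹³, t¹¹, t¹⁰, t¹⁴, t¹⁵, t¹⁶, t¹⁷, t¹⁸, t¹⁹} are distinct. Hence |G| = 36.

Answer: 36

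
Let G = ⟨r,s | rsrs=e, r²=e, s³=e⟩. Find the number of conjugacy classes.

The conjugacy classes (representative and size) are:
  [e] (size 1), [rs²] (size 3), [s²] (size 2).
Class equation: 1 + 3 + 2 = 6 = |G|. So G has 3 conjugacy classes.

Answer: 3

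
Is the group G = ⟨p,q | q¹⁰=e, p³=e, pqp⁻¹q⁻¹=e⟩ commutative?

Each pair of generators commutes: p·q = pq = q·p. Since the generators pairwise commute, every element of G commutes with every other, so G is abelian.

Answer: Yes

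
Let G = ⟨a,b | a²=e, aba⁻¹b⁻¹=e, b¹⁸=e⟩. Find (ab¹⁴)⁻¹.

The order of (ab¹⁴) is 18 (smallest k with (ab¹⁴)ᵏ = e), so (ab¹⁴)⁻¹ = (ab¹⁴)¹⁷ = ab⁴.
Check: (ab¹⁴) · (ab⁴) → (ab¹⁴) · a = b¹⁴;   (b¹⁴) · b⁴ = e, giving e as required.

Answer: ab⁴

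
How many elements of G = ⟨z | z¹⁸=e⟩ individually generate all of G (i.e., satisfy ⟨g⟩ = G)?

G is cyclic of order 18. An element generates G iff its order is 18, and a cyclic group of order 18 has exactly φ(18) = 6 such elements.

Answer: 6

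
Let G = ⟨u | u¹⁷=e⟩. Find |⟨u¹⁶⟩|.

|⟨u¹⁶⟩| equals the order of u¹⁶. Compute successive powers until reaching e:
  (u¹⁶)¹ = u¹⁶, (u¹⁶)² = u¹⁵, (u¹⁶)³ = u¹⁴, (u¹⁶)⁴ = u¹³, (u¹⁶)⁵ = u¹², (u¹⁶)⁶ = u¹¹, (u¹⁶)⁷ = u¹⁰, (u¹⁶)⁸ = u⁹, (u¹⁶)⁹ = u⁸, (u¹⁶)¹⁰ = u⁷, (u¹⁶)¹¹ = u⁶, (u¹⁶)¹² = u⁵, (u¹⁶)¹³ = u⁴, (u¹⁶)¹⁴ = u³, (u¹⁶)¹⁵ = u², (u¹⁶)¹⁶ = u, (u¹⁶)¹⁷ = e.
The smallest positive k with (u¹⁶)ᵏ = e is 17, so |⟨u¹⁶⟩| = 17.

Answer: 17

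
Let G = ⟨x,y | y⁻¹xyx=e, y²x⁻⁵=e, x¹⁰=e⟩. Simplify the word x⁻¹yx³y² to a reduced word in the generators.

Multiply left to right, reducing at each step:
  (x⁹) · y = x⁴y⁻¹
  (x⁴y⁻¹) · x³ = xy⁻¹
  (xy⁻¹) · y² = xy

Answer: xy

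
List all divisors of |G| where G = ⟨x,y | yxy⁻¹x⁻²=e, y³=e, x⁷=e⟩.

|G| = 21 = 3 · 7. By Lagrange's theorem the order of any subgroup divides 21; the divisors of 21 are 1, 3, 7, 21.

Answer: 1, 3, 7, 21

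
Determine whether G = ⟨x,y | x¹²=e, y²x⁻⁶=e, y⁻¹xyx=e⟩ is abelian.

x·y = xy but y·x = x⁵y⁻¹, so x·y ≠ y·x and G is not abelian.

Answer: No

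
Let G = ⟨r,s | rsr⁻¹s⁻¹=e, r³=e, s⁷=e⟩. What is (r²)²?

Compute successive powers of (r²), reducing at each step:
  (r²)²: (r²) · r² = r

Answer: r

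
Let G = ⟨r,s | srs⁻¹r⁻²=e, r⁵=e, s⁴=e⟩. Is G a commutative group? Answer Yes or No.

r·s = rs but s·r = r²s, so r·s ≠ s·r and G is not abelian.

Answer: No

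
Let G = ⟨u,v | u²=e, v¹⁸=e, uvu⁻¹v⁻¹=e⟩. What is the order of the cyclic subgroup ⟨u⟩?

|⟨u⟩| equals the order of u. Compute successive powers until reaching e:
  u¹ = u, u² = e.
The smallest positive k with uᵏ = e is 2, so |⟨u⟩| = 2.

Answer: 2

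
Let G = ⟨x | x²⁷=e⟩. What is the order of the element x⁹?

Compute successive powers until reaching e:
  (x⁹)¹ = x⁹, (x⁹)² = x¹⁸, (x⁹)³ = e.
The smallest positive k with (x⁹)ᵏ = e is 3.

Answer: 3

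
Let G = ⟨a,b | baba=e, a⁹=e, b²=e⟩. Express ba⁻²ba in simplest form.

Multiply left to right, reducing at each step:
  b · a⁻² = a²b
  (a²b) · b = a²
  (a²) · a = a³

Answer: a³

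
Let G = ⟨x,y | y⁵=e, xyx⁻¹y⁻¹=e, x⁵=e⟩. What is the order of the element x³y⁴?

Compute successive powers until reaching e:
  (x³y⁴)¹ = x³y⁴, (x³y⁴)² = xy³, (x³y⁴)³ = x⁴y², (x³y⁴)⁴ = x²y, (x³y⁴)⁵ = e.
The smallest positive k with (x³y⁴)ᵏ = e is 5.

Answer: 5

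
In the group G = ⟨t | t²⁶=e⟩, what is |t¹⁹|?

Compute successive powers until reaching e:
  (t¹⁹)¹ = t¹⁹, (t¹⁹)² = t¹², (t¹⁹)³ = t⁵, (t¹⁹)⁴ = t²⁴, (t¹⁹)⁵ = t¹⁷, (t¹⁹)⁶ = t¹⁰, (t¹⁹)⁷ = t³, (t¹⁹)⁸ = t²², (t¹⁹)⁹ = t¹⁵, (t¹⁹)¹⁰ = t⁸, (t¹⁹)¹¹ = t, (t¹⁹)¹² = t²⁰, (t¹⁹)¹³ = t¹³, (t¹⁹)¹⁴ = t⁶, (t¹⁹)¹⁵ = t²⁵, (t¹⁹)¹⁶ = t¹⁸, (t¹⁹)¹⁷ = t¹¹, (t¹⁹)¹⁸ = t⁴, (t¹⁹)¹⁹ = t²³, (t¹⁹)²⁰ = t¹⁶, (t¹⁹)²¹ = t⁹, (t¹⁹)²² = t², (t¹⁹)²³ = t²¹, (t¹⁹)²⁴ = t¹⁴, (t¹⁹)²⁵ = t⁷, (t¹⁹)²⁶ = e.
The smallest positive k with (t¹⁹)ᵏ = e is 26.

Answer: 26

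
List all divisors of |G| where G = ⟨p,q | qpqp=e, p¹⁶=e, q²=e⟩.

|G| = 32 = 2⁵. By Lagrange's theorem the order of any subgroup divides 32; the divisors of 32 are 1, 2, 4, 8, 16, 32.

Answer: 1, 2, 4, 8, 16, 32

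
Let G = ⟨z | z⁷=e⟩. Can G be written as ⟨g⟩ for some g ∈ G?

|G| = 7. The element z has order 7 (its powers give 7 distinct elements), so ⟨z⟩ = G and G is cyclic.

Answer: Yes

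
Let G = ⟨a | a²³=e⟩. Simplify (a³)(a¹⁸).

Compute (a³) · (a¹⁸) by multiplying left to right and reducing via the relations at each step:
  (a³) · a¹⁸ = a²¹

Answer: a²¹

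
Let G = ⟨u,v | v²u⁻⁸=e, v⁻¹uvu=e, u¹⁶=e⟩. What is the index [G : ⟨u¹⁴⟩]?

First find ord(u¹⁴) by computing successive powers:
  (u¹⁴)¹ = u¹⁴, (u¹⁴)² = u¹², (u¹⁴)³ = u¹⁰, (u¹⁴)⁴ = u⁸, (u¹⁴)⁵ = u⁶, (u¹⁴)⁶ = u⁴, (u¹⁴)⁷ = u², (u¹⁴)⁸ = e.
So |⟨u¹⁴⟩| = ord(u¹⁴) = 8. With |G| = 32, by Lagrange [G : ⟨u¹⁴⟩] = 32/8 = 4.

Answer: 4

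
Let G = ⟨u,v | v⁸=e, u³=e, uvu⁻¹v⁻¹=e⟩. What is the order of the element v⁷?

Compute successive powers until reaching e:
  (v⁷)¹ = v⁷, (v⁷)² = v⁶, (v⁷)³ = v⁵, (v⁷)⁴ = v⁴, (v⁷)⁵ = v³, (v⁷)⁶ = v², (v⁷)⁷ = v, (v⁷)⁸ = e.
The smallest positive k with (v⁷)ᵏ = e is 8.

Answer: 8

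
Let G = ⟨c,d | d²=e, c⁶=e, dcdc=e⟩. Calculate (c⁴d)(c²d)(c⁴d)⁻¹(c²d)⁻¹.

[(c⁴d), (c²d)] = (c⁴d)·(c²d)·(c⁴d)⁻¹·(c²d)⁻¹.
  (c⁴d) · (c²d) = c²
  (c²) · (c⁴d) = d
  d · (c²d) = c⁴

Answer: c⁴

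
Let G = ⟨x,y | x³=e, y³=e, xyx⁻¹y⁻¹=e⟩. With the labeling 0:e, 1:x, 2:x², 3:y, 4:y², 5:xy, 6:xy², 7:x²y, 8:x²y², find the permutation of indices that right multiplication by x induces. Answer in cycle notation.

(0 1 2)(3 5 7)(4 6 8)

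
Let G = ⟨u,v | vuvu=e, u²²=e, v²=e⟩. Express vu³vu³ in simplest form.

Multiply left to right, reducing at each step:
  v · u³ = u¹⁹v
  (u¹⁹v) · v = u¹⁹
  (u¹⁹) · u³ = e

Answer: e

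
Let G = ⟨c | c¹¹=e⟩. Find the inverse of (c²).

The order of (c²) is 11 (smallest k with (c²)ᵏ = e), so (c²)⁻¹ = (c²)¹⁰ = c⁹.
Check: (c²) · (c⁹) → (c²) · c⁹ = e, giving e as required.

Answer: c⁹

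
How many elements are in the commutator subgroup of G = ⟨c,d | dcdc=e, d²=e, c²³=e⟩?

G' = [G, G] is generated by all commutators. The generator-pair commutators are: [c, d] = c².
The subgroup they normally generate is {e, c, c², c³, c⁴, c⁵, c⁶, c⁷, c⁸, c⁹, c¹⁰, c¹¹, c¹², c¹³, c¹⁴, c¹⁵, c¹⁶, c¹⁷, c¹⁸, c¹⁹, c²⁰, c²¹, c²²}, of order 23.
Check: |G/G'| = 46/23 = 2 is the order of the abelianisation.

Answer: 23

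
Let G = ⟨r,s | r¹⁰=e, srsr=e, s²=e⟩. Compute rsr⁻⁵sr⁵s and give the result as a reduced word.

Multiply left to right, reducing at each step:
  r · s = rs
  (rs) · r⁻⁵ = r⁶s
  (r⁶s) · s = r⁶
  (r⁶) · r⁵ = r
  r · s = rs

Answer: rs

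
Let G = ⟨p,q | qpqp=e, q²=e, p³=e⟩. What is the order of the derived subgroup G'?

G' = [G, G] is generated by all commutators. The generator-pair commutators are: [p, q] = p².
The subgroup they normally generate is {e, p, p²}, of order 3.
Check: |G/G'| = 6/3 = 2 is the order of the abelianisation.

Answer: 3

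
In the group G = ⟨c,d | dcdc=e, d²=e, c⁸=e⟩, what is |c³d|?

Compute successive powers until reaching e:
  (c³d)¹ = c³d, (c³d)² = e.
The smallest positive k with (c³d)ᵏ = e is 2.

Answer: 2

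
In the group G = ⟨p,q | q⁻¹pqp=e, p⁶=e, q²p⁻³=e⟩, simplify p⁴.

Compute successive powers of p, reducing at each step:
  p²: p · p = p²
  p³: (p²) · p = p³
  p⁴: (p³) · p = p⁴

Answer: p⁴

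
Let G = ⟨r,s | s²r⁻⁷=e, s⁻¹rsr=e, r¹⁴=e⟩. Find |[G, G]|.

G' = [G, G] is generated by all commutators. The generator-pair commutators are: [r, s] = r².
The subgroup they normally generate is {e, r², r⁴, r⁶, r⁸, r¹⁰, r¹²}, of order 7.
Check: |G/G'| = 28/7 = 4 is the order of the abelianisation.

Answer: 7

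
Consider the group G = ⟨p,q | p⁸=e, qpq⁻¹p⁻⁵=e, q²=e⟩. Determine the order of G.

Enumerate words in the generators, reducing via the relations: the distinct elements are
  {e, p, q, pq, p², p³, p⁴, p⁵, p⁶, p⁷, p²q, p³q, p⁴q, p⁵q, p⁶q, p⁷q}.
No further products give new elements, so |G| = 16.

Answer: 16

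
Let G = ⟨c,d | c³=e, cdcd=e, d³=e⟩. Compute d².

Compute successive powers of d, reducing at each step:
  d²: d · d = d²

Answer: d²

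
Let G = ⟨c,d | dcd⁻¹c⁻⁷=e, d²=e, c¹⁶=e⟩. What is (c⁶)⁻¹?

The order of (c⁶) is 8 (smallest k with (c⁶)ᵏ = e), so (c⁶)⁻¹ = (c⁶)⁷ = c¹⁰.
Check: (c⁶) · (c¹⁰) → (c⁶) · c¹⁰ = e, giving e as required.

Answer: c¹⁰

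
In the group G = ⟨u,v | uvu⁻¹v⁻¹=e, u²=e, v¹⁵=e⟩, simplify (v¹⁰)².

Compute successive powers of (v¹⁰), reducing at each step:
  (v¹⁰)²: (v¹⁰) · v¹⁰ = v⁵

Answer: v⁵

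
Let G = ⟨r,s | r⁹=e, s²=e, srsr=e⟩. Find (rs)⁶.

Compute successive powers of (rs), reducing at each step:
  (rs)²: (rs) · r = s;   s · s = e
  (rs)³: e · r = r;   r · s = rs
  (rs)⁴: (rs) · r = s;   s · s = e
  (rs)⁵: e · r = r;   r · s = rs
  (rs)⁶: (rs) · r = s;   s · s = e

Answer: e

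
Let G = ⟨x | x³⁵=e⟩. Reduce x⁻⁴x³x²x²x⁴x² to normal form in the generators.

Multiply left to right, reducing at each step:
  (x³¹) · x³ = x³⁴
  (x³⁴) · x² = x
  x · x² = x³
  (x³) · x⁴ = x⁷
  (x⁷) · x² = x⁹

Answer: x⁹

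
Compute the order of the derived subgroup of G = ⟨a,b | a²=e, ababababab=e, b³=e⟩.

G' = [G, G] is generated by all commutators. The generator-pair commutators are: [a, b] = abab².
The subgroup they normally generate is {e, a, b, b², ab, aba, abab, ababa, b²ab²a, b²ab², b²a, ab², ba, bab, baba, ab²ab²a, ab²ab², ab²a, b²ab, b²aba, b²abab, bab²ab², bab²a, bab², abab², ab²ab, ab²aba, ab²abab, abab²ab², abab²a, b²ab²ab, abab²ab, abab²aba, abab²abab, b²ab²abab², b²ab²aba, b²ab²abab, b²abab²ab², b²abab²a, b²abab², babab², bab²ab, bab²aba, bab²abab, babab²ab², babab²a, babab²ab, ab²abab²ab², ab²abab²a, ab²abab², b²abab²ab, b²abab²aba, bab²abab²a, bab²abab², ab²abab²ab, ab²abab²aba, abab²abab²a, abab²abab², abab²abab²ab, bab²abab²ab}, of order 60.
Check: |G/G'| = 60/60 = 1 is the order of the abelianisation.

Answer: 60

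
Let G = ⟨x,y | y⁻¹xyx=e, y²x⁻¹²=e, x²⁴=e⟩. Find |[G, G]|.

G' = [G, G] is generated by all commutators. The generator-pair commutators are: [x, y] = x².
The subgroup they normally generate is {e, x², x⁴, x⁶, x⁸, x¹⁰, x¹², x¹⁴, x¹⁶, x¹⁸, x²⁰, x²²}, of order 12.
Check: |G/G'| = 48/12 = 4 is the order of the abelianisation.

Answer: 12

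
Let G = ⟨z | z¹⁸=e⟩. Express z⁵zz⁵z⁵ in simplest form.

Multiply left to right, reducing at each step:
  (z⁵) · z = z⁶
  (z⁶) · z⁵ = z¹¹
  (z¹¹) · z⁵ = z¹⁶

Answer: z¹⁶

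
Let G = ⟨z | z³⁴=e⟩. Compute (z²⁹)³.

Compute successive powers of (z²⁹), reducing at each step:
  (z²⁹)²: (z²⁹) · z²⁹ = z²⁴
  (z²⁹)³: (z²⁴) · z²⁹ = z¹⁹

Answer: z¹⁹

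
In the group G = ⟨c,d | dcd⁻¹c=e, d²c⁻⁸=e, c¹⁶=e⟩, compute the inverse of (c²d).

The order of (c²d) is 4 (smallest k with (c²d)ᵏ = e), so (c²d)⁻¹ = (c²d)³ = c²d⁻¹.
Check: (c²d) · (c²d⁻¹) → (c²d) · c² = d;   d · d⁻¹ = e, giving e as required.

Answer: c²d⁻¹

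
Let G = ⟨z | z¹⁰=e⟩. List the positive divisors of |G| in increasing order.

|G| = 10 = 2 · 5. By Lagrange's theorem the order of any subgroup divides 10; the divisors of 10 are 1, 2, 5, 10.

Answer: 1, 2, 5, 10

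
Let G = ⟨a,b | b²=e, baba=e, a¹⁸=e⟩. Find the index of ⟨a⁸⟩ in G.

First find ord(a⁸) by computing successive powers:
  (a⁸)¹ = a⁸, (a⁸)² = a¹⁶, (a⁸)³ = a⁶, (a⁸)⁴ = a¹⁴, (a⁸)⁵ = a⁴, (a⁸)⁶ = a¹², (a⁸)⁷ = a², (a⁸)⁸ = a¹⁰, (a⁸)⁹ = e.
So |⟨a⁸⟩| = ord(a⁸) = 9. With |G| = 36, by Lagrange [G : ⟨a⁸⟩] = 36/9 = 4.

Answer: 4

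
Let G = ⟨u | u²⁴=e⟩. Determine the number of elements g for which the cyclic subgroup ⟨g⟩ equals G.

G is cyclic of order 24. An element generates G iff its order is 24, and a cyclic group of order 24 has exactly φ(24) = 8 such elements.

Answer: 8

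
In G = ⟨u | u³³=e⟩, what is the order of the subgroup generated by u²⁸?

|⟨u²⁸⟩| equals the order of u²⁸. Compute successive powers until reaching e:
  (u²⁸)¹ = u²⁸, (u²⁸)² = u²³, (u²⁸)³ = u¹⁸, (u²⁸)⁴ = u¹³, (u²⁸)⁵ = u⁸, (u²⁸)⁶ = u³, (u²⁸)⁷ = u³¹, (u²⁸)⁸ = u²⁶, (u²⁸)⁹ = u²¹, (u²⁸)¹⁰ = u¹⁶, (u²⁸)¹¹ = u¹¹, (u²⁸)¹² = u⁶, (u²⁸)¹³ = u, (u²⁸)¹⁴ = u²⁹, (u²⁸)¹⁵ = u²⁴, (u²⁸)¹⁶ = u¹⁹, (u²⁸)¹⁷ = u¹⁴, (u²⁸)¹⁸ = u⁹, (u²⁸)¹⁹ = u⁴, (u²⁸)²⁰ = u³², (u²⁸)²¹ = u²⁷, (u²⁸)²² = u²², (u²⁸)²³ = u¹⁷, (u²⁸)²⁴ = u¹², (u²⁸)²⁵ = u⁷, (u²⁸)²⁶ = u², (u²⁸)²⁷ = u³⁰, (u²⁸)²⁸ = u²⁵, (u²⁸)²⁹ = u²⁰, (u²⁸)³⁰ = u¹⁵, (u²⁸)³¹ = u¹⁰, (u²⁸)³² = u⁵, (u²⁸)³³ = e.
The smallest positive k with (u²⁸)ᵏ = e is 33, so |⟨u²⁸⟩| = 33.

Answer: 33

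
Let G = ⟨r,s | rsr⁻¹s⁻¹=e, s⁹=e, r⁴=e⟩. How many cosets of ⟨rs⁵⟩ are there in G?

First find ord(rs⁵) by computing successive powers:
  (rs⁵)¹ = rs⁵, (rs⁵)² = r²s, (rs⁵)³ = r³s⁶, (rs⁵)⁴ = s², (rs⁵)⁵ = rs⁷, (rs⁵)⁶ = r²s³, (rs⁵)⁷ = r³s⁸, (rs⁵)⁸ = s⁴, (rs⁵)⁹ = r, (rs⁵)¹⁰ = r²s⁵, (rs⁵)¹¹ = r³s, (rs⁵)¹² = s⁶, (rs⁵)¹³ = rs², (rs⁵)¹⁴ = r²s⁷, (rs⁵)¹⁵ = r³s³, (rs⁵)¹⁶ = s⁸, (rs⁵)¹⁷ = rs⁴, (rs⁵)¹⁸ = r², (rs⁵)¹⁹ = r³s⁵, (rs⁵)²⁰ = s, (rs⁵)²¹ = rs⁶, (rs⁵)²² = r²s², (rs⁵)²³ = r³s⁷, (rs⁵)²⁴ = s³, (rs⁵)²⁵ = rs⁸, (rs⁵)²⁶ = r²s⁴, (rs⁵)²⁷ = r³, (rs⁵)²⁸ = s⁵, (rs⁵)²⁹ = rs, (rs⁵)³⁰ = r²s⁶, (rs⁵)³¹ = r³s², (rs⁵)³² = s⁷, (rs⁵)³³ = rs³, (rs⁵)³⁴ = r²s⁸, (rs⁵)³⁵ = r³s⁴, (rs⁵)³⁶ = e.
So |⟨rs⁵⟩| = ord(rs⁵) = 36. With |G| = 36, by Lagrange [G : ⟨rs⁵⟩] = 36/36 = 1.

Answer: 1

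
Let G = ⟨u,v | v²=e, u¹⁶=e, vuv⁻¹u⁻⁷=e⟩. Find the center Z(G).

An element z ∈ Z(G) iff z commutes with every generator.
For example u⁸ is central: (u⁸)·u = u⁹ = u·(u⁸); (u⁸)·v = u⁸v = v·(u⁸).
Whereas u ∉ Z(G) since u·v = uv ≠ u⁷v = v·u.
Checking each of the 32 elements this way gives Z(G) = {e, u⁸}, of order 2.

Answer: {e, u⁸}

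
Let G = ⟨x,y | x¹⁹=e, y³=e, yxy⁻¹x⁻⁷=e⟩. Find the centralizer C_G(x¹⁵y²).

⟨x¹⁵y²⟩ ⊆ C_G(x¹⁵y²) since powers of x¹⁵y² commute with x¹⁵y²; so |C_G(x¹⁵y²)| ≥ |⟨x¹⁵y²⟩| = 3.
By orbit–stabilizer, |C_G(x¹⁵y²)| = |G| / |conj. class of x¹⁵y²| = 57 / 19 = 3.
The 3 elements commuting with x¹⁵y² are {e, x⁹y, x¹⁵y²}.

Answer: {e, x⁹y, x¹⁵y²}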